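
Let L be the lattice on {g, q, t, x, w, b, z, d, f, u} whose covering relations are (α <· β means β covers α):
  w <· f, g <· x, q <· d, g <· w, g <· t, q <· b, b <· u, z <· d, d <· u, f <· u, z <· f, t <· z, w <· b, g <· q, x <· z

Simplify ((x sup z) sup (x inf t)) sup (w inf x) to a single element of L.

x ∨ z = z
x ∧ t = g
z ∨ g = z
w ∧ x = g
z ∨ g = z

z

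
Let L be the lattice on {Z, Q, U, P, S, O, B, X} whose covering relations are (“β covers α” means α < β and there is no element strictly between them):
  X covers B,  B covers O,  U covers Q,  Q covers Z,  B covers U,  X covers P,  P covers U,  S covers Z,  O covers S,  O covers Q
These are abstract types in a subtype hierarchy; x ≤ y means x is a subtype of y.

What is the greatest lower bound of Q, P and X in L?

Q

Common lower bounds of {Q, P, X}: Q, Z.
The greatest among these is Q.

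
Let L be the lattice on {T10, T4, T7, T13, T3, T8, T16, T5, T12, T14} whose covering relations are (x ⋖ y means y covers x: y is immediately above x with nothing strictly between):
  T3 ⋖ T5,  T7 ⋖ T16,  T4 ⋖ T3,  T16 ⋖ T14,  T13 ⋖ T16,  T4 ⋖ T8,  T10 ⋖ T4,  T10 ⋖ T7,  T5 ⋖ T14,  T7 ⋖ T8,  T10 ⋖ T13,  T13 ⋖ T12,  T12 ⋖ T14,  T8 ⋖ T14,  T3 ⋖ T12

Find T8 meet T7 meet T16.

T7

Common lower bounds of {T8, T7, T16}: T10, T7.
The greatest among these is T7.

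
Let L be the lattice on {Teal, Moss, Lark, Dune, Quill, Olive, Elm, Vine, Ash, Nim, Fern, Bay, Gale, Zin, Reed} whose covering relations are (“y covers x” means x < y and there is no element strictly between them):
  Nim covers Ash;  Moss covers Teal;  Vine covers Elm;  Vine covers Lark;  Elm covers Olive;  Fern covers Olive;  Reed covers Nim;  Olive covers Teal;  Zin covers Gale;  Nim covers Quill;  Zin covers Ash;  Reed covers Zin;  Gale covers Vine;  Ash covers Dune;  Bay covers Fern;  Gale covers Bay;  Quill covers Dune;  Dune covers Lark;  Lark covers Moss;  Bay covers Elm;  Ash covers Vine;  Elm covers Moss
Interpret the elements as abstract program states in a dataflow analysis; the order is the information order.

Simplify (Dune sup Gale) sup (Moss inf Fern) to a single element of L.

Dune ∨ Gale = Zin
Moss ∧ Fern = Teal
Zin ∨ Teal = Zin

Zin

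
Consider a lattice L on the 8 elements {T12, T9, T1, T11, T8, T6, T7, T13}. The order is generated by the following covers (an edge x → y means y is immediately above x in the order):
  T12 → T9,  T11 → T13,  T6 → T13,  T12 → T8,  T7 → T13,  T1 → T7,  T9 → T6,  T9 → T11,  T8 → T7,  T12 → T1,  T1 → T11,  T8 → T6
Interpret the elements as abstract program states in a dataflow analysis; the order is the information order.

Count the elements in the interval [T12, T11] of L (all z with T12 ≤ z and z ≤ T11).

The interval [T12, T11] = {T1, T11, T12, T9}, which has 4 elements.

4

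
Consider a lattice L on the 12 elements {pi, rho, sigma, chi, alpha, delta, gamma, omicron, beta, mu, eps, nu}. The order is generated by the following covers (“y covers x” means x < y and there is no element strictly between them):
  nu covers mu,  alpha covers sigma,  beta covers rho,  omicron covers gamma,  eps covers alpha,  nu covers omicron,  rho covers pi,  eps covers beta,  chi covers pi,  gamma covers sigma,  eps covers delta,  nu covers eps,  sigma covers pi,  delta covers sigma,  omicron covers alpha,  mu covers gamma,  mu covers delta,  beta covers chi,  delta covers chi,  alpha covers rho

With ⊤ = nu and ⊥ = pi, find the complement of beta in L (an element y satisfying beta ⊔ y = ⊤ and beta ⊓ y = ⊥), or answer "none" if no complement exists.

Need y with beta ∨ y = nu and beta ∧ y = pi.
Checking each element gives: gamma.

gamma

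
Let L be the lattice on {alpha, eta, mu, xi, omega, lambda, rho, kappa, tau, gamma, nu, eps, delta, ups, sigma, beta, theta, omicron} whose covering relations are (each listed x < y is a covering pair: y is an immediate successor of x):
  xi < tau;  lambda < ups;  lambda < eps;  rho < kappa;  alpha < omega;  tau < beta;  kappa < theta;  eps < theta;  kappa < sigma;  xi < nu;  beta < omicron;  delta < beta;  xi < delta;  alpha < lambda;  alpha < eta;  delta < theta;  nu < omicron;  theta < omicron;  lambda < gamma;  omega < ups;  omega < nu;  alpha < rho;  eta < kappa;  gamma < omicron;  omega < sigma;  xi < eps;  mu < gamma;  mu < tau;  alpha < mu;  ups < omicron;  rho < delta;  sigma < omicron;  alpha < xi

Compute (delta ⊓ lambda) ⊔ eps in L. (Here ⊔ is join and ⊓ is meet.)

delta ∧ lambda = alpha
alpha ∨ eps = eps

eps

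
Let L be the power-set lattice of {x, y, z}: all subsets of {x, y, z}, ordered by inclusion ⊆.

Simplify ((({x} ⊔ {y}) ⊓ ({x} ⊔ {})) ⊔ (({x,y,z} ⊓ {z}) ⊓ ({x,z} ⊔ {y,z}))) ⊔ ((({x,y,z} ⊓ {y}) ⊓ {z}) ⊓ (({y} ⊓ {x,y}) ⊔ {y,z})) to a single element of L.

{x} ∨ {y} = {x,y}
{x} ∨ {} = {x}
{x,y} ∧ {x} = {x}
{x,y,z} ∧ {z} = {z}
{x,z} ∨ {y,z} = {x,y,z}
{z} ∧ {x,y,z} = {z}
{x} ∨ {z} = {x,z}
{x,y,z} ∧ {y} = {y}
{y} ∧ {z} = {}
{y} ∧ {x,y} = {y}
{y} ∨ {y,z} = {y,z}
{} ∧ {y,z} = {}
{x,z} ∨ {} = {x,z}

{x,z}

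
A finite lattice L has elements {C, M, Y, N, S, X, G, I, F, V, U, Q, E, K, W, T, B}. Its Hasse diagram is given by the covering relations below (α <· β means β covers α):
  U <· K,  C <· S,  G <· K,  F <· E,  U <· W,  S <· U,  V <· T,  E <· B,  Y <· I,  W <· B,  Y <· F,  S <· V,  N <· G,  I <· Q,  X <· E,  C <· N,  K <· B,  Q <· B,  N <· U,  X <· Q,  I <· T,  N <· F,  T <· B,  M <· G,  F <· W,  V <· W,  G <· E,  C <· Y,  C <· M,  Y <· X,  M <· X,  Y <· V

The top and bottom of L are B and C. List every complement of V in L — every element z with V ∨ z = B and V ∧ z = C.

Need z with V ∨ z = B and V ∧ z = C.
Checking each element gives: G, M.

G, M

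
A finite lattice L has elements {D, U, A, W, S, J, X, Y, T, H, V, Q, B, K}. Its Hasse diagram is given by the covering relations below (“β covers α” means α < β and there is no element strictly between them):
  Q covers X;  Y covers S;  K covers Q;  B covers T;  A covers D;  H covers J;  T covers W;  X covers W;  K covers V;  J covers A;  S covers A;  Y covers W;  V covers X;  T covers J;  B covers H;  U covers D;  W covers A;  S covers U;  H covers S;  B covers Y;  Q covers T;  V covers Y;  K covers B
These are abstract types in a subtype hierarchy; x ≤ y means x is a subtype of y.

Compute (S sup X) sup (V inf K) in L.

S ∨ X = V
V ∧ K = V
V ∨ V = V

V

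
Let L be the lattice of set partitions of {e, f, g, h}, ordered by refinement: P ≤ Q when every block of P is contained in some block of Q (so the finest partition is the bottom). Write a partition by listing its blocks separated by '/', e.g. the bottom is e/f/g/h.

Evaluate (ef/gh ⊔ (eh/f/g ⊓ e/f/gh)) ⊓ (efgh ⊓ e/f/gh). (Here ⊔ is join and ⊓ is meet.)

e/f/gh

eh/f/g ∧ e/f/gh = e/f/g/h
ef/gh ∨ e/f/g/h = ef/gh
efgh ∧ e/f/gh = e/f/gh
ef/gh ∧ e/f/gh = e/f/gh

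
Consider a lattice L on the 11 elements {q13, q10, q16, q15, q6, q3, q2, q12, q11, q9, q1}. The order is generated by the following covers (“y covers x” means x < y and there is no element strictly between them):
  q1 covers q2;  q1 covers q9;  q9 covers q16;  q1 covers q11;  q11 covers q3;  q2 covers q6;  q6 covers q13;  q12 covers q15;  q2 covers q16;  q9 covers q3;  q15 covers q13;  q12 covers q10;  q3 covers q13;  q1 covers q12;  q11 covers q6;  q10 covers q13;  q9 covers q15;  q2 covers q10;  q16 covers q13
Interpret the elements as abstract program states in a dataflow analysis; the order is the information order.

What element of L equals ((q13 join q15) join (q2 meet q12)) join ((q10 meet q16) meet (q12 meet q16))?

q12

q13 ∨ q15 = q15
q2 ∧ q12 = q10
q15 ∨ q10 = q12
q10 ∧ q16 = q13
q12 ∧ q16 = q13
q13 ∧ q13 = q13
q12 ∨ q13 = q12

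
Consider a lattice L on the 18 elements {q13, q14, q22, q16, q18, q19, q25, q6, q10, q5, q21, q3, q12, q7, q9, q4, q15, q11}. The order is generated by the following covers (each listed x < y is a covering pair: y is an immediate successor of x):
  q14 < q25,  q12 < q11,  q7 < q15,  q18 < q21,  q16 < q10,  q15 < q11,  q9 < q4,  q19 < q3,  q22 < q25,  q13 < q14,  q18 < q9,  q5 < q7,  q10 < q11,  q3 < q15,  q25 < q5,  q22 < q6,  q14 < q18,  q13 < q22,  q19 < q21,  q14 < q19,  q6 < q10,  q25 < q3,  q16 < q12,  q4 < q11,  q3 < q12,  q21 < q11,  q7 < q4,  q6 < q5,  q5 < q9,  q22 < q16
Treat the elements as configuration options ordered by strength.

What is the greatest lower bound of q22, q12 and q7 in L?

Common lower bounds of {q22, q12, q7}: q13, q22.
The greatest among these is q22.

q22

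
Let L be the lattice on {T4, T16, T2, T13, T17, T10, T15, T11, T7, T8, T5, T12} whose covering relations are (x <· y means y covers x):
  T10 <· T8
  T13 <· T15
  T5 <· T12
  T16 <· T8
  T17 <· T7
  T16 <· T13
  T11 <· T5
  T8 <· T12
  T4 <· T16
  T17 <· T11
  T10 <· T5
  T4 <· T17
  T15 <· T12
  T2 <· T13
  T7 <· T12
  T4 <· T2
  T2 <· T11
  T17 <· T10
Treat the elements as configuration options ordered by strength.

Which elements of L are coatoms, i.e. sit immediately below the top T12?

T15, T5, T7, T8

The coatoms are exactly the elements covered by T12: T15, T5, T7, T8.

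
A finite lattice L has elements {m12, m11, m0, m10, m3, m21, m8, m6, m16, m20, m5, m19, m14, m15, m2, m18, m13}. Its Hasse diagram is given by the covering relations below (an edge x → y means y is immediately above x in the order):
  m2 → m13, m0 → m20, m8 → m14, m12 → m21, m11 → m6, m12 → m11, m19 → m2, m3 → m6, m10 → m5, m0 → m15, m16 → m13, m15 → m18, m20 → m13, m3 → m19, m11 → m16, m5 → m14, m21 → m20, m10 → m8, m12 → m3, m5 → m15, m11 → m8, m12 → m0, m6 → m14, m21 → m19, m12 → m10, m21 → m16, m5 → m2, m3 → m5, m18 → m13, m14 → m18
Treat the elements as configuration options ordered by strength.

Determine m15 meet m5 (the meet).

Common lower bounds of {m15, m5}: m10, m12, m3, m5.
The greatest among these is m5.

m5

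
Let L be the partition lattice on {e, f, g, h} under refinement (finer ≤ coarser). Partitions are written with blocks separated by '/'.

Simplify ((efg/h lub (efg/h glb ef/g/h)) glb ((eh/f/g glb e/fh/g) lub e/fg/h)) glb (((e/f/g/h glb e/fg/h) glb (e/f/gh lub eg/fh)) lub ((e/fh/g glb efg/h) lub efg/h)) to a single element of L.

efg/h ∧ ef/g/h = ef/g/h
efg/h ∨ ef/g/h = efg/h
eh/f/g ∧ e/fh/g = e/f/g/h
e/f/g/h ∨ e/fg/h = e/fg/h
efg/h ∧ e/fg/h = e/fg/h
e/f/g/h ∧ e/fg/h = e/f/g/h
e/f/gh ∨ eg/fh = efgh
e/f/g/h ∧ efgh = e/f/g/h
e/fh/g ∧ efg/h = e/f/g/h
e/f/g/h ∨ efg/h = efg/h
e/f/g/h ∨ efg/h = efg/h
e/fg/h ∧ efg/h = e/fg/h

e/fg/h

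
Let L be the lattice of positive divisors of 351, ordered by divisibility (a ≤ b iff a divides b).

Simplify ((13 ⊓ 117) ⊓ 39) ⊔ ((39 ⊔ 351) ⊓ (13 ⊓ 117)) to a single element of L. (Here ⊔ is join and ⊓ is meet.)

13

13 ∧ 117 = 13
13 ∧ 39 = 13
39 ∨ 351 = 351
13 ∧ 117 = 13
351 ∧ 13 = 13
13 ∨ 13 = 13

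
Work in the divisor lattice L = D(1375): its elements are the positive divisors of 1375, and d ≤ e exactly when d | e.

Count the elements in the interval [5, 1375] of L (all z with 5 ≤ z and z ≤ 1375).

6

The interval [5, 1375] = {125, 1375, 25, 275, 5, 55}, which has 6 elements.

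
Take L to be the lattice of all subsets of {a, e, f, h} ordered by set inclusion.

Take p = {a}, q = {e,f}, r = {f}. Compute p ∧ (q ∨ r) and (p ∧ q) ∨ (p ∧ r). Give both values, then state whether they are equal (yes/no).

q ∨ r = {e,f}, so p ∧ (q ∨ r) = {a} ∧ {e,f} = ∅.
p ∧ q = ∅ and p ∧ r = ∅, so (p ∧ q) ∨ (p ∧ r) = ∅ ∨ ∅ = ∅.
Equal: yes.

∅; ∅; yes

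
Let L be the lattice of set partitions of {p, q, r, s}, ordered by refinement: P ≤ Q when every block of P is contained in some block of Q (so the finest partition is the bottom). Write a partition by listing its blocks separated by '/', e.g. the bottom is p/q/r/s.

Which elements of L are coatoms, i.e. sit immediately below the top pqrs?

The coatoms are exactly the elements covered by pqrs: p/qrs, pq/rs, pqr/s, pqs/r, pr/qs, prs/q, ps/qr.

p/qrs, pq/rs, pqr/s, pqs/r, pr/qs, prs/q, ps/qr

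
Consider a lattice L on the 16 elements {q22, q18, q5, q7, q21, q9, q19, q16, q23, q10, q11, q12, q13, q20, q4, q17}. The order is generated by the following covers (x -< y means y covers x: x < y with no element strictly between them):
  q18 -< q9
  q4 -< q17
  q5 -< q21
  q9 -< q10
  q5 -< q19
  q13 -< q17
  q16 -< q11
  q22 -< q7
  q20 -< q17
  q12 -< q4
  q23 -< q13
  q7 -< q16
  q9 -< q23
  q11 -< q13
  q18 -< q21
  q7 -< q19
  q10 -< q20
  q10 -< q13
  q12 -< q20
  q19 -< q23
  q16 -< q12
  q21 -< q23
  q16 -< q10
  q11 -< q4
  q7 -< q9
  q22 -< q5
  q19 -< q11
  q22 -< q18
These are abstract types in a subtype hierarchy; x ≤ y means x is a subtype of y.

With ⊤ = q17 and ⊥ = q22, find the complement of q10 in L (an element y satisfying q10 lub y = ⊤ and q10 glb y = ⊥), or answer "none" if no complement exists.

none

For every candidate y, either q10 ∨ y ≠ q17 or q10 ∧ y ≠ q22; no complement exists.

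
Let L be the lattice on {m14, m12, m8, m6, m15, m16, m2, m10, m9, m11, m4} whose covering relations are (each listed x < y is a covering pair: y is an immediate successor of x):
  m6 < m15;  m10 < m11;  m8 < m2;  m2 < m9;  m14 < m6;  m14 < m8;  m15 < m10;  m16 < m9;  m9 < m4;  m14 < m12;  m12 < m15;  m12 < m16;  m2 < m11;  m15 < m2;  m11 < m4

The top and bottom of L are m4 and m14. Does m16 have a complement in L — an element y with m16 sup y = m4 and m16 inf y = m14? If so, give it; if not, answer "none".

none

For every candidate y, either m16 ∨ y ≠ m4 or m16 ∧ y ≠ m14; no complement exists.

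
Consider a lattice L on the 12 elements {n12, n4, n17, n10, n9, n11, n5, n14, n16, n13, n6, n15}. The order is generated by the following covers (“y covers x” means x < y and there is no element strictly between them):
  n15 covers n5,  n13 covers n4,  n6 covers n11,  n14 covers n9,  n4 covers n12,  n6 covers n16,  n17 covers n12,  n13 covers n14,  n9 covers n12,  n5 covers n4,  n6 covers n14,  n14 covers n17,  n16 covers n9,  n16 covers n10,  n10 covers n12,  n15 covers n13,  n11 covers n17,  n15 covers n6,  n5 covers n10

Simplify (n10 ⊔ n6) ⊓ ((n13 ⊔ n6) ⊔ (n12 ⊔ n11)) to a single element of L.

n10 ∨ n6 = n6
n13 ∨ n6 = n15
n12 ∨ n11 = n11
n15 ∨ n11 = n15
n6 ∧ n15 = n6

n6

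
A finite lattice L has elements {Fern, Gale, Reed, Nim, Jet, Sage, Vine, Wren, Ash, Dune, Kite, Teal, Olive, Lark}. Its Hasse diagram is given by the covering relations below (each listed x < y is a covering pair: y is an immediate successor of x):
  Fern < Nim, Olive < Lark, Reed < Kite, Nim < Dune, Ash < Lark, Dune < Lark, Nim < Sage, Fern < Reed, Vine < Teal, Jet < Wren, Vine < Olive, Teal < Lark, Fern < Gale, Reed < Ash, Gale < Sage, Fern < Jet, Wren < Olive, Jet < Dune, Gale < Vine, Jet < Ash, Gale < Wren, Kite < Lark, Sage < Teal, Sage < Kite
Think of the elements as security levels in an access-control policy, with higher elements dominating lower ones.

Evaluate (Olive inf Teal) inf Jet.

Fern

Olive ∧ Teal = Vine
Vine ∧ Jet = Fern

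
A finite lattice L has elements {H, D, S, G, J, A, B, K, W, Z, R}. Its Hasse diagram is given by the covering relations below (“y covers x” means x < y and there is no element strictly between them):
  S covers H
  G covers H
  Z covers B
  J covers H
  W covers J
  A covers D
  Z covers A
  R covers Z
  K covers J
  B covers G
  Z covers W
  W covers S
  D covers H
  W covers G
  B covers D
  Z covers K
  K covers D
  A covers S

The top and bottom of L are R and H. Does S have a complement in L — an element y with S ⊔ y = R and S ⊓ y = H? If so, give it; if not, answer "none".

none

For every candidate y, either S ∨ y ≠ R or S ∧ y ≠ H; no complement exists.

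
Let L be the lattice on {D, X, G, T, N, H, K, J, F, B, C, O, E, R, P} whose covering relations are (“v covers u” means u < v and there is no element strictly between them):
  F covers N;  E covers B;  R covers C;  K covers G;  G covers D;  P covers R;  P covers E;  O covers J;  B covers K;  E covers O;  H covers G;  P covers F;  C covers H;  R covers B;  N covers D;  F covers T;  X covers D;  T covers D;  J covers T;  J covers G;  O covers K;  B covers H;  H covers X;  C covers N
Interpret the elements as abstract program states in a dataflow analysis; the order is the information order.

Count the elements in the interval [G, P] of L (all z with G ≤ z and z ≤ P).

The interval [G, P] = {B, C, E, G, H, J, K, O, P, R}, which has 10 elements.

10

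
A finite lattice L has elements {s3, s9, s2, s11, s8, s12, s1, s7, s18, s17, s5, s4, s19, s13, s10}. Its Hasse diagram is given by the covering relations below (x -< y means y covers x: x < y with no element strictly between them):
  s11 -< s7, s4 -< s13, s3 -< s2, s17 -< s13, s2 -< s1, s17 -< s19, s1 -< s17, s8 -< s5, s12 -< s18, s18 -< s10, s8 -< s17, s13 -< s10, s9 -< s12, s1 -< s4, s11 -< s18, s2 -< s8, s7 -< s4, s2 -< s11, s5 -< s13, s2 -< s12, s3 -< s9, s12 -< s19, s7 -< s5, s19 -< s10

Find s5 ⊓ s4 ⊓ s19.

s2

Common lower bounds of {s5, s4, s19}: s2, s3.
The greatest among these is s2.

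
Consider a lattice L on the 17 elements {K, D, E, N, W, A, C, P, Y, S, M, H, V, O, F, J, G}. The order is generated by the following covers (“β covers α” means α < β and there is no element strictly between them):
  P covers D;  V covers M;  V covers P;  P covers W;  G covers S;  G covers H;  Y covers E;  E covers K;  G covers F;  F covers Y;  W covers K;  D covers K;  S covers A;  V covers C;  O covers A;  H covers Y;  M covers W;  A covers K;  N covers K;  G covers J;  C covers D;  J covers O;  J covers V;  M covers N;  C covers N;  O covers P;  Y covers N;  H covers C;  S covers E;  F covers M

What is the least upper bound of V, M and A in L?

J

Common upper bounds of {V, M, A}: G, J.
The least among these is J.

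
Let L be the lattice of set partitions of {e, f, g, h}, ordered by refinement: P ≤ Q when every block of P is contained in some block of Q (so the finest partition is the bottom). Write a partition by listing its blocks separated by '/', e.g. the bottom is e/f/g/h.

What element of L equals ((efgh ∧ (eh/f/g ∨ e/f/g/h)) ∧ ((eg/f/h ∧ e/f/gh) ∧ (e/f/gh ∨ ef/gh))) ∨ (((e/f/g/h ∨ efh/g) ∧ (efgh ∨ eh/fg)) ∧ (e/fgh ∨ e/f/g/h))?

e/fh/g

eh/f/g ∨ e/f/g/h = eh/f/g
efgh ∧ eh/f/g = eh/f/g
eg/f/h ∧ e/f/gh = e/f/g/h
e/f/gh ∨ ef/gh = ef/gh
e/f/g/h ∧ ef/gh = e/f/g/h
eh/f/g ∧ e/f/g/h = e/f/g/h
e/f/g/h ∨ efh/g = efh/g
efgh ∨ eh/fg = efgh
efh/g ∧ efgh = efh/g
e/fgh ∨ e/f/g/h = e/fgh
efh/g ∧ e/fgh = e/fh/g
e/f/g/h ∨ e/fh/g = e/fh/g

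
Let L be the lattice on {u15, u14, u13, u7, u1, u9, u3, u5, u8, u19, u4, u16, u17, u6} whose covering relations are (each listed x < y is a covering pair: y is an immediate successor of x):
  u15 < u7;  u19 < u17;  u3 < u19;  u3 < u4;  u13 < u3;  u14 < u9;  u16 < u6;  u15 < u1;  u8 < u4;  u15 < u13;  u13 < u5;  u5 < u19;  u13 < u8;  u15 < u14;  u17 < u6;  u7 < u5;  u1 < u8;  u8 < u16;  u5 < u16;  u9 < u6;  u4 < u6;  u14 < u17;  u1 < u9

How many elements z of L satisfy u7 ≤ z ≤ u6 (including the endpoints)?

The interval [u7, u6] = {u16, u17, u19, u5, u6, u7}, which has 6 elements.

6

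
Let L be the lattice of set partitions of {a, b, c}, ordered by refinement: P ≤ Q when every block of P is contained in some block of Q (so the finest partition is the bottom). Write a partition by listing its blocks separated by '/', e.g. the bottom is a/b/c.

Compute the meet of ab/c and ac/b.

Common lower bounds of {ab/c, ac/b}: a/b/c.
The greatest among these is a/b/c.

a/b/c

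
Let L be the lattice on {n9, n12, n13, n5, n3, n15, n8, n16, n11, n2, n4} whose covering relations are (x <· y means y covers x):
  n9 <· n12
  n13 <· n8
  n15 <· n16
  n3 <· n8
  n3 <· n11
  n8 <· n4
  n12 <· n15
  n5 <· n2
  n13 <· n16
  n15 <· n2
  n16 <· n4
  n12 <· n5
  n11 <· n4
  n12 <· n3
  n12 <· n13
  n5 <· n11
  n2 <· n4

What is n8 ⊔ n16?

Common upper bounds of {n8, n16}: n4.
The least among these is n4.

n4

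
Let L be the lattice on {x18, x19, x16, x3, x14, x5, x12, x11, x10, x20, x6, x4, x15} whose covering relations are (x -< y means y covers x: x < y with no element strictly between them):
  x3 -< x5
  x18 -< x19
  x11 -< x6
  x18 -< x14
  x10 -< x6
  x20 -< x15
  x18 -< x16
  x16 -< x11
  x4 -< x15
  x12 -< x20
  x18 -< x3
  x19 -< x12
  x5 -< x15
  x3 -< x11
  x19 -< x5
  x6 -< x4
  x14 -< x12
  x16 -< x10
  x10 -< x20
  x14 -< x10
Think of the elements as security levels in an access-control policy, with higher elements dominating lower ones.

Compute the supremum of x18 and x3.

x3

Common upper bounds of {x18, x3}: x11, x15, x3, x4, x5, x6.
The least among these is x3.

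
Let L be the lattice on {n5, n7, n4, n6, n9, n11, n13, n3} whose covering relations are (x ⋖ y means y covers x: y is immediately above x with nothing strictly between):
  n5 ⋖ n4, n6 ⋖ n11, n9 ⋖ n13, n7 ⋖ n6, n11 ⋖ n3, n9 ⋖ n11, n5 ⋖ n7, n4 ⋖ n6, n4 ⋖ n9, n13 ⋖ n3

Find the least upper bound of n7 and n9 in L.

n11

Common upper bounds of {n7, n9}: n11, n3.
The least among these is n11.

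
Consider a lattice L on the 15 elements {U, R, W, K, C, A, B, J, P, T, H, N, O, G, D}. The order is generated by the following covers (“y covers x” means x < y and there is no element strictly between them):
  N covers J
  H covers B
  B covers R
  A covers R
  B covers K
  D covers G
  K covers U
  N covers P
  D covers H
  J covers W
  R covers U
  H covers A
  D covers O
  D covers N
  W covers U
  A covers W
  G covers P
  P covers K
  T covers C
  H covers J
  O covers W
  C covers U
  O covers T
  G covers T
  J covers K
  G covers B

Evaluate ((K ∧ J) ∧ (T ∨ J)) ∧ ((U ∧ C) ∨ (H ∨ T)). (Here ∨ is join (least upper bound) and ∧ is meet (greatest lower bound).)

K ∧ J = K
T ∨ J = D
K ∧ D = K
U ∧ C = U
H ∨ T = D
U ∨ D = D
K ∧ D = K

K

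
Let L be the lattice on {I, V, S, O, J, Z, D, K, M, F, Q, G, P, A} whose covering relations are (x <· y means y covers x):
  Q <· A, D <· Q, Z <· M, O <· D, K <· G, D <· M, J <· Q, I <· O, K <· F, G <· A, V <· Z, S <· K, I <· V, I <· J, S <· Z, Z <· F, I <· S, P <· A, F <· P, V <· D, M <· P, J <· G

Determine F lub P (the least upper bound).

P

Common upper bounds of {F, P}: A, P.
The least among these is P.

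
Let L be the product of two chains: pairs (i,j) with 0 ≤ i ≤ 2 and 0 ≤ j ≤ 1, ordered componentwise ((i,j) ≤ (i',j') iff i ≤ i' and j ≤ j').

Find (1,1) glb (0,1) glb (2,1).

Common lower bounds of {(1,1), (0,1), (2,1)}: (0,0), (0,1).
The greatest among these is (0,1).

(0,1)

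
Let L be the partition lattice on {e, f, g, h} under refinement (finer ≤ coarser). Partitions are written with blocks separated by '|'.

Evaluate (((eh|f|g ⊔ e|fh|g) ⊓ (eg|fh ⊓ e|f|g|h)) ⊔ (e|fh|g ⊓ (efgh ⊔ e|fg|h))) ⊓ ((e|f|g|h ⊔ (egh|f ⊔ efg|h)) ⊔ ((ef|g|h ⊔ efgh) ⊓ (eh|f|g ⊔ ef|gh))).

eh|f|g ∨ e|fh|g = efh|g
eg|fh ∧ e|f|g|h = e|f|g|h
efh|g ∧ e|f|g|h = e|f|g|h
efgh ∨ e|fg|h = efgh
e|fh|g ∧ efgh = e|fh|g
e|f|g|h ∨ e|fh|g = e|fh|g
egh|f ∨ efg|h = efgh
e|f|g|h ∨ efgh = efgh
ef|g|h ∨ efgh = efgh
eh|f|g ∨ ef|gh = efgh
efgh ∧ efgh = efgh
efgh ∨ efgh = efgh
e|fh|g ∧ efgh = e|fh|g

e|fh|g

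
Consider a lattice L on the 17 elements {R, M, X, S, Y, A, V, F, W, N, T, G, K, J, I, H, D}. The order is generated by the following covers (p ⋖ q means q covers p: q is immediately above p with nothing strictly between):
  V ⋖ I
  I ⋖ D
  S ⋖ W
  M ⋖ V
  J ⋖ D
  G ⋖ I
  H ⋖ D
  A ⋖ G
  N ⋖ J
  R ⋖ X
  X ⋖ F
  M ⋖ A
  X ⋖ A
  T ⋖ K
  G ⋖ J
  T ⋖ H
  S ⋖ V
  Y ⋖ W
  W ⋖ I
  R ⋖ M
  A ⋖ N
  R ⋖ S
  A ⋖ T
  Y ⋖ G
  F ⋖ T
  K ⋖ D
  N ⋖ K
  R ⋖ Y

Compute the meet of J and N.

Common lower bounds of {J, N}: A, M, N, R, X.
The greatest among these is N.

N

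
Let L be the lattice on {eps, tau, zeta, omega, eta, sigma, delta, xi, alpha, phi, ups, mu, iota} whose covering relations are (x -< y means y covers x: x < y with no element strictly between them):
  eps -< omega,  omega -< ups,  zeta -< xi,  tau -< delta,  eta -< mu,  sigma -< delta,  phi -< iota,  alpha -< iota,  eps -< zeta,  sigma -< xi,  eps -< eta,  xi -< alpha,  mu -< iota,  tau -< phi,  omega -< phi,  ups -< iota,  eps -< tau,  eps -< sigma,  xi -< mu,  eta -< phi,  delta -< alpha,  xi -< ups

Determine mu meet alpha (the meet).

Common lower bounds of {mu, alpha}: eps, sigma, xi, zeta.
The greatest among these is xi.

xi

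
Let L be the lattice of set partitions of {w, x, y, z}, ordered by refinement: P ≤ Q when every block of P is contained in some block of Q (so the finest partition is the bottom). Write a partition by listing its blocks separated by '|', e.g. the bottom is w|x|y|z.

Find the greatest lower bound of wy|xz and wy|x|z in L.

The meet (common refinement) of wy|xz and wy|x|z intersects blocks pairwise, giving wy|x|z.

wy|x|z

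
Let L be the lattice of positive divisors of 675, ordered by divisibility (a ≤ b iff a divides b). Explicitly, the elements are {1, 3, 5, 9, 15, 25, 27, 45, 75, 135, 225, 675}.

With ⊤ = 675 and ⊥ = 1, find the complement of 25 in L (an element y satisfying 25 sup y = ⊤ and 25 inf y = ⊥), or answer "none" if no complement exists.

27

Need y with 25 ∨ y = 675 and 25 ∧ y = 1.
Checking each element gives: 27.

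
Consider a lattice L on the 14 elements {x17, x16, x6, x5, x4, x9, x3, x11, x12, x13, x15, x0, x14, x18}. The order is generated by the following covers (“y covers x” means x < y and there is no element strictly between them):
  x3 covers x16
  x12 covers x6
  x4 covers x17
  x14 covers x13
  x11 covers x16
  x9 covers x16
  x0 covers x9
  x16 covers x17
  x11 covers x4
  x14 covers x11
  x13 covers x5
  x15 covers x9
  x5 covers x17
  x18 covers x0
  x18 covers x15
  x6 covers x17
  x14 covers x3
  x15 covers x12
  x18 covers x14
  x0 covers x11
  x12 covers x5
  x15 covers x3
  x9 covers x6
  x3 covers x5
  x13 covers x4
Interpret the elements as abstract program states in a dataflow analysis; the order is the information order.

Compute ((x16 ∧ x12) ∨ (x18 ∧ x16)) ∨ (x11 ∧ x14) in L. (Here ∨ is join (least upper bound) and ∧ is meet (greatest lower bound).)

x11

x16 ∧ x12 = x17
x18 ∧ x16 = x16
x17 ∨ x16 = x16
x11 ∧ x14 = x11
x16 ∨ x11 = x11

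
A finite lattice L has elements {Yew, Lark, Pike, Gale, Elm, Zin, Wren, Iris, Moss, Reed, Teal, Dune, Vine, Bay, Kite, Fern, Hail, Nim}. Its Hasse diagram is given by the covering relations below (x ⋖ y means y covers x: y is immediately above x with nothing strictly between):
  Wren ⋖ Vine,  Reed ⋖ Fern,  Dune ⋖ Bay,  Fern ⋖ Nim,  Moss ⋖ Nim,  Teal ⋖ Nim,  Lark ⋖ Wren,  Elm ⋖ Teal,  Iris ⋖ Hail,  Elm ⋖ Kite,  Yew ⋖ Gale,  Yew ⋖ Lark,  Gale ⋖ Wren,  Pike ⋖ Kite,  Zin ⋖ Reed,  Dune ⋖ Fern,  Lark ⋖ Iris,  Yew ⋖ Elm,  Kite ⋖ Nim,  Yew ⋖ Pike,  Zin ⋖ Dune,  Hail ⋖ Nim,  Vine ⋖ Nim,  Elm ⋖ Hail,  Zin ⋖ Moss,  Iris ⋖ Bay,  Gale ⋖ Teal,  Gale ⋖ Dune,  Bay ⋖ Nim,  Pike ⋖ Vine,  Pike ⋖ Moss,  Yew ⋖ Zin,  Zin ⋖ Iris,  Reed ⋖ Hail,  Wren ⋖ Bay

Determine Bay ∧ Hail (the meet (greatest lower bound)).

Iris

Common lower bounds of {Bay, Hail}: Iris, Lark, Yew, Zin.
The greatest among these is Iris.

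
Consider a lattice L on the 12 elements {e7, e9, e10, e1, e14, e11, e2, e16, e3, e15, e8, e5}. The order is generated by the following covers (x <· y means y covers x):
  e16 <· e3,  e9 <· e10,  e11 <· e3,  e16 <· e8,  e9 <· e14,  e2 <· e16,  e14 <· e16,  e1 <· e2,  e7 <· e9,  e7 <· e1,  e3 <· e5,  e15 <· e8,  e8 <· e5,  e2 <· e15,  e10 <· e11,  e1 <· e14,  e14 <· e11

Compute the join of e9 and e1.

Common upper bounds of {e9, e1}: e11, e14, e16, e3, e5, e8.
The least among these is e14.

e14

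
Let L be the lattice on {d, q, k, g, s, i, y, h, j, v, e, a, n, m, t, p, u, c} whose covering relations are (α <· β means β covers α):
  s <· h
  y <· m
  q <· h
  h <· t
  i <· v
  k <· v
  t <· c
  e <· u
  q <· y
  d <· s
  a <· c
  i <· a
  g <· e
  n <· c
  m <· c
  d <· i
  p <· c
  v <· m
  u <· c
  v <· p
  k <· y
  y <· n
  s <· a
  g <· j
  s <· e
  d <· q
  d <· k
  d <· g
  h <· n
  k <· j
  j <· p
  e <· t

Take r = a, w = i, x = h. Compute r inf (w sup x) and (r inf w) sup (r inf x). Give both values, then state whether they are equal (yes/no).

a; a; yes

w sup x = c, so r inf (w sup x) = a inf c = a.
r inf w = i and r inf x = s, so (r inf w) sup (r inf x) = i sup s = a.
Equal: yes.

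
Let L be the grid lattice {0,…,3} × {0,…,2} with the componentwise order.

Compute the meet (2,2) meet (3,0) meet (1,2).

(1,0)

Common lower bounds of {(2,2), (3,0), (1,2)}: (0,0), (1,0).
The greatest among these is (1,0).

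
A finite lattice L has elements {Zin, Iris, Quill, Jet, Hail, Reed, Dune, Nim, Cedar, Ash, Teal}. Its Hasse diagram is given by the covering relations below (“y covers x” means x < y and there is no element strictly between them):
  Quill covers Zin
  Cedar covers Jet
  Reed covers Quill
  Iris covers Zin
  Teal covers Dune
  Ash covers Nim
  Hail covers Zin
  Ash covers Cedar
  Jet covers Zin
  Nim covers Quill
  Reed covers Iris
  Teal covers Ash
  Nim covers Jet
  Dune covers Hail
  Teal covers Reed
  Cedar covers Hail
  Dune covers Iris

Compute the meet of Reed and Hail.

Zin

Common lower bounds of {Reed, Hail}: Zin.
The greatest among these is Zin.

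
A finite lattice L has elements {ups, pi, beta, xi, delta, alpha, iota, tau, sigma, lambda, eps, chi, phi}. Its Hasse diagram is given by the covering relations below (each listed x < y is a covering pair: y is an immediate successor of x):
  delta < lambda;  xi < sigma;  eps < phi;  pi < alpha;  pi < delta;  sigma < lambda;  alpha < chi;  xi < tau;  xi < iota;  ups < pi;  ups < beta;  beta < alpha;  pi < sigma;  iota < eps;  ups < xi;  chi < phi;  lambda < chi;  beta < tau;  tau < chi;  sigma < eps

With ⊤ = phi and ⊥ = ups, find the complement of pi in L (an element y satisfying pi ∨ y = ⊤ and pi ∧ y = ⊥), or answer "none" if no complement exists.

For every candidate y, either pi ∨ y ≠ phi or pi ∧ y ≠ ups; no complement exists.

none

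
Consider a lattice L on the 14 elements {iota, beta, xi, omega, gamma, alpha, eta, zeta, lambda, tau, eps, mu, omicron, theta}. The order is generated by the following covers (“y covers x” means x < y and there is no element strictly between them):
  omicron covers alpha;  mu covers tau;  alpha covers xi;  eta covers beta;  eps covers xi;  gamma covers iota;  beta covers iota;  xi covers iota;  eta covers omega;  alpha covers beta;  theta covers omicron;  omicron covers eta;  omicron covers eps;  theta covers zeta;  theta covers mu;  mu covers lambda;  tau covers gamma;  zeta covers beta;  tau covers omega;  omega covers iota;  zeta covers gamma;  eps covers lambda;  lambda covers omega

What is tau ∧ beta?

Common lower bounds of {tau, beta}: iota.
The greatest among these is iota.

iota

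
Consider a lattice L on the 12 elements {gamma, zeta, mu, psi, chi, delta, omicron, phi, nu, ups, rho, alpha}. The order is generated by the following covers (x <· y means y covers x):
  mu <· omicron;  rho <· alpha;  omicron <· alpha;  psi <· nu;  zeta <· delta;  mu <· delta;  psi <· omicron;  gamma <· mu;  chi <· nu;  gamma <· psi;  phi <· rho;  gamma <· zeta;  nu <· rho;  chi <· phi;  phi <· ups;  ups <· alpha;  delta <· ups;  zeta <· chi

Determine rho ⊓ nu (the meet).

Common lower bounds of {rho, nu}: chi, gamma, nu, psi, zeta.
The greatest among these is nu.

nu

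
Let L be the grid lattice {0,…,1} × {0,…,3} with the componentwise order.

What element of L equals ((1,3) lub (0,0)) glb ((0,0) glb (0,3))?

(1,3) ∨ (0,0) = (1,3)
(0,0) ∧ (0,3) = (0,0)
(1,3) ∧ (0,0) = (0,0)

(0,0)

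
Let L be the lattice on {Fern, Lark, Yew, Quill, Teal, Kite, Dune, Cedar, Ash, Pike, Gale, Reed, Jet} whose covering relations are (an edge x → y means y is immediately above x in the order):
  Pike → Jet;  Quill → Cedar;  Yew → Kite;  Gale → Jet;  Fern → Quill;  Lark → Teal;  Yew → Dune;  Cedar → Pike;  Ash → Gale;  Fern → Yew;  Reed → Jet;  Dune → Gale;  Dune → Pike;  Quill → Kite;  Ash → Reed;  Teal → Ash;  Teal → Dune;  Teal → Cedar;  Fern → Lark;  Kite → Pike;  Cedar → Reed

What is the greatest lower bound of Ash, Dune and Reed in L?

Common lower bounds of {Ash, Dune, Reed}: Fern, Lark, Teal.
The greatest among these is Teal.

Teal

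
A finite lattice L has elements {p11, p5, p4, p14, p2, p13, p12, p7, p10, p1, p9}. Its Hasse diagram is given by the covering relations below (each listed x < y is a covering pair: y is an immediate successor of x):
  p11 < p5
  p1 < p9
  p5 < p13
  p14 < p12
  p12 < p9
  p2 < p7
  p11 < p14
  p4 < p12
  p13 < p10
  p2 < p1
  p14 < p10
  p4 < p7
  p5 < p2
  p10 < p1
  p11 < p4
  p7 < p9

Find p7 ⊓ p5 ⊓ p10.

p5

Common lower bounds of {p7, p5, p10}: p11, p5.
The greatest among these is p5.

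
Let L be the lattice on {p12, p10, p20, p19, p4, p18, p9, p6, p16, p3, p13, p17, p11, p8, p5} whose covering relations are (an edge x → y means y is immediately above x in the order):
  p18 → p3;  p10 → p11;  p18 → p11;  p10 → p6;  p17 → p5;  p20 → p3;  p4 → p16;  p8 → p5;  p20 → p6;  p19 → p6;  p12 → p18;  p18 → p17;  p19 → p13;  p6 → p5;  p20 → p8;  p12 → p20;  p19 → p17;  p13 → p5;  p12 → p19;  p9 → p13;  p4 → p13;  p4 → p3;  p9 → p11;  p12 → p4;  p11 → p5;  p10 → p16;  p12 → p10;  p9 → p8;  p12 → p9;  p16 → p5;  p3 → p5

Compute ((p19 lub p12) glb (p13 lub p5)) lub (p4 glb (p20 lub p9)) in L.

p19

p19 ∨ p12 = p19
p13 ∨ p5 = p5
p19 ∧ p5 = p19
p20 ∨ p9 = p8
p4 ∧ p8 = p12
p19 ∨ p12 = p19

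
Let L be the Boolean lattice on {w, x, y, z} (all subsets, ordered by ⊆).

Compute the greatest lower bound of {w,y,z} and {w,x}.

{w}

Common lower bounds of {{w,y,z}, {w,x}}: {w}, ∅.
The greatest among these is {w}.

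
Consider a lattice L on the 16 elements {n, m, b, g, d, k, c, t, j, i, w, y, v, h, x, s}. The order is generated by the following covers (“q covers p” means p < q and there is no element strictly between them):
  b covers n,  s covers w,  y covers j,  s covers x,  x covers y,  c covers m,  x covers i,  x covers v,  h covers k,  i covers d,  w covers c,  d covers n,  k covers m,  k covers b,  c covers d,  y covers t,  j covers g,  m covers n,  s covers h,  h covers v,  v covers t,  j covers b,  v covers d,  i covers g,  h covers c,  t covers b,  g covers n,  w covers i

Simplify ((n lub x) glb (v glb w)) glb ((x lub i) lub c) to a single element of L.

n ∨ x = x
v ∧ w = d
x ∧ d = d
x ∨ i = x
x ∨ c = s
d ∧ s = d

d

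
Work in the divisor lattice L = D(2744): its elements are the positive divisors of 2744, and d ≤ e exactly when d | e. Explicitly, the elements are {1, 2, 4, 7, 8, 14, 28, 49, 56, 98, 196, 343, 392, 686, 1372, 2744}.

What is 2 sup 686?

In the divisibility order, the join is the least common multiple: lcm(2, 686) = 686.

686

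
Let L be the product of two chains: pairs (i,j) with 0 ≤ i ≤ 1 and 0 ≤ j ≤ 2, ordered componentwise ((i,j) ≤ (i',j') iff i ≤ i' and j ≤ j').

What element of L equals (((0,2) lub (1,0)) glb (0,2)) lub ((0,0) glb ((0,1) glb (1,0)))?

(0,2)

(0,2) ∨ (1,0) = (1,2)
(1,2) ∧ (0,2) = (0,2)
(0,1) ∧ (1,0) = (0,0)
(0,0) ∧ (0,0) = (0,0)
(0,2) ∨ (0,0) = (0,2)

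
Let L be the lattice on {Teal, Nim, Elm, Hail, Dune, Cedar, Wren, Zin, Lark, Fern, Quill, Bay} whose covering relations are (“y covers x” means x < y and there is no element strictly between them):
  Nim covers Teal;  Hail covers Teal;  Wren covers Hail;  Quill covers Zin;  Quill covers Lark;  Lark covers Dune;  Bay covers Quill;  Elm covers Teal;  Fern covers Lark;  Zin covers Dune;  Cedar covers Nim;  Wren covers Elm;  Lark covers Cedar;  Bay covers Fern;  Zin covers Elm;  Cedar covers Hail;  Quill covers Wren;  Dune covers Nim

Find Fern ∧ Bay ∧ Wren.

Common lower bounds of {Fern, Bay, Wren}: Hail, Teal.
The greatest among these is Hail.

Hail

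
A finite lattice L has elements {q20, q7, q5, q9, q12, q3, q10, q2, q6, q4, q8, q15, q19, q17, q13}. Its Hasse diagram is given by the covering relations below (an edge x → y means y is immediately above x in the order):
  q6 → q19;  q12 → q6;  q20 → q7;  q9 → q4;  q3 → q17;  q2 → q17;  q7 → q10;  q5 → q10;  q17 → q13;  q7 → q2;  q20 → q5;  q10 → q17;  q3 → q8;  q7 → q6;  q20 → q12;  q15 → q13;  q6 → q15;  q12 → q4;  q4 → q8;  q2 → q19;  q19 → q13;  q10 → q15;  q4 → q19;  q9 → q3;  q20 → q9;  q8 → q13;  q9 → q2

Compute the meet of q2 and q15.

Common lower bounds of {q2, q15}: q20, q7.
The greatest among these is q7.

q7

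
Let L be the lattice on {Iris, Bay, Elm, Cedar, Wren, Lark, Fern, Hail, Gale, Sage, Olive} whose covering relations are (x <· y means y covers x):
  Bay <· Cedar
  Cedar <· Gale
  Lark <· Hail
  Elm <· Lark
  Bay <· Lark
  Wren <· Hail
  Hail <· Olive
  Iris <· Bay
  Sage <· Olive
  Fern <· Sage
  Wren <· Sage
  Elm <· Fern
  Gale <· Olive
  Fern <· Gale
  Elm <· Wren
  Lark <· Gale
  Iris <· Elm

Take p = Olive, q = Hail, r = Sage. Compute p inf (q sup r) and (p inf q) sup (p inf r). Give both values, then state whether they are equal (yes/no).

Olive; Olive; yes

q sup r = Olive, so p inf (q sup r) = Olive inf Olive = Olive.
p inf q = Hail and p inf r = Sage, so (p inf q) sup (p inf r) = Hail sup Sage = Olive.
Equal: yes.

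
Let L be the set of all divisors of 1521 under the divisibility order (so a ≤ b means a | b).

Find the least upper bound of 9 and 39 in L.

117

Common upper bounds of {9, 39}: 117, 1521.
The least among these is 117.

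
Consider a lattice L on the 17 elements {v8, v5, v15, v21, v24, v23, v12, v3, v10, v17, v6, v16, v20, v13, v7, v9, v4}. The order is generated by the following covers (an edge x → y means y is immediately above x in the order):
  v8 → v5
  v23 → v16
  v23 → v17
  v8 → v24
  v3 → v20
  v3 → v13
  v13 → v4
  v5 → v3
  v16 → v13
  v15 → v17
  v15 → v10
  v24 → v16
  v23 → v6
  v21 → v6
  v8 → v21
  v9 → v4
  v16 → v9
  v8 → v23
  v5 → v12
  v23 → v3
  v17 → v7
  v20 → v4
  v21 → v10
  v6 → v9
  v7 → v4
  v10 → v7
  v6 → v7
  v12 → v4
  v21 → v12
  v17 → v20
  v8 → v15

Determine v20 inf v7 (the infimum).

Common lower bounds of {v20, v7}: v15, v17, v23, v8.
The greatest among these is v17.

v17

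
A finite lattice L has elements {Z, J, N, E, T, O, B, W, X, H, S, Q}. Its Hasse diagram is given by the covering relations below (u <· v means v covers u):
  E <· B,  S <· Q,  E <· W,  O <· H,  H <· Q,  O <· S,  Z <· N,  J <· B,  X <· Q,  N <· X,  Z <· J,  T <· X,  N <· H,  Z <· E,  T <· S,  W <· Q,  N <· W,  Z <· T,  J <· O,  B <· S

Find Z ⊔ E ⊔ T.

S

Common upper bounds of {Z, E, T}: Q, S.
The least among these is S.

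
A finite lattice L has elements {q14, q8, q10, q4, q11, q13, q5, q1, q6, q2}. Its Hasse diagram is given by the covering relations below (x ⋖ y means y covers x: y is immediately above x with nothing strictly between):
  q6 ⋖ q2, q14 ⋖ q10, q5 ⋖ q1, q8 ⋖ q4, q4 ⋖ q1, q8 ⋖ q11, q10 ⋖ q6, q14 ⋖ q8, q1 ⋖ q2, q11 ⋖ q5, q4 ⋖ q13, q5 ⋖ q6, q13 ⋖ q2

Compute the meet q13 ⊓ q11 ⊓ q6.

Common lower bounds of {q13, q11, q6}: q14, q8.
The greatest among these is q8.

q8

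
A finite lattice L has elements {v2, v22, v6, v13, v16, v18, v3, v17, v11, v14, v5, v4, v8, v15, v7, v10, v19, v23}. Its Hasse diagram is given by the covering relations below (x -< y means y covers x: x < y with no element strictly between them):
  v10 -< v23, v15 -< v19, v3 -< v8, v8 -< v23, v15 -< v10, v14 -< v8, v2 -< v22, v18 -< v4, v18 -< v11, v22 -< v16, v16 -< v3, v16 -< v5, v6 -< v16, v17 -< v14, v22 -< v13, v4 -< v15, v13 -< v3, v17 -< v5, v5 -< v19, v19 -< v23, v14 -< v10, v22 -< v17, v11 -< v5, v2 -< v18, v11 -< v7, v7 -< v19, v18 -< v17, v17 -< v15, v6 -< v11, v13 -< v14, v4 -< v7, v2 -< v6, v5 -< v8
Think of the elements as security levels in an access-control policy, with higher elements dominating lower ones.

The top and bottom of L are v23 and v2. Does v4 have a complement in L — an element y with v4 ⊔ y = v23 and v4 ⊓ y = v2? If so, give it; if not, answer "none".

v3

Need y with v4 ∨ y = v23 and v4 ∧ y = v2.
Checking each element gives: v3.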